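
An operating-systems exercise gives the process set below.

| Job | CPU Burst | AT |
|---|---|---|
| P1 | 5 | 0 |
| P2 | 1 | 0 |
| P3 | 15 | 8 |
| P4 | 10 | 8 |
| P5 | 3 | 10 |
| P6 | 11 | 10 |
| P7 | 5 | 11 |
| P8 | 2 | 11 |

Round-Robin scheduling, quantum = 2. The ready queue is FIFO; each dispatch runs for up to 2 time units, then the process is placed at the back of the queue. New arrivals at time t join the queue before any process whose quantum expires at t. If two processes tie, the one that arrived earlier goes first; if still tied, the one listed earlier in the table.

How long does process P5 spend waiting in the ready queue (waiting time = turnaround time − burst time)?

12

Timeline: | P1 0-2 | P2 2-3 | P1 3-6 | idle 6-8 | P3 8-10 | P4 10-12 | P5 12-14 | P6 14-16 | P3 16-18 | P7 18-20 | P8 20-22 | P4 22-24 | P5 24-25 | P6 25-27 | P3 27-29 | P7 29-31 | P4 31-33 | P6 33-35 | P3 35-37 | P7 37-38 | P4 38-40 | P6 40-42 | P3 42-44 | P4 44-46 | P6 46-48 | P3 48-50 | P6 50-51 | P3 51-54 |
Completion: P1=6  P2=3  P3=54  P4=46  P5=25  P6=51  P7=38  P8=22
Waiting(P5) = turnaround − burst = 15 − 3 = 12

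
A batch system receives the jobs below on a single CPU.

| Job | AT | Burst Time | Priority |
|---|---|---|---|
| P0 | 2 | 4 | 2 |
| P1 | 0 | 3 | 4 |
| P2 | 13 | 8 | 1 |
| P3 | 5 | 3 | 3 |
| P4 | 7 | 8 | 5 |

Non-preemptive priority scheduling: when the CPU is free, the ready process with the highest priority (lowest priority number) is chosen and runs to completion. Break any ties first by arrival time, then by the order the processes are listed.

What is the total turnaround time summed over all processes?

Timeline: | P1 0-3 | P0 3-7 | P3 7-10 | P4 10-18 | P2 18-26 |
Completion: P0=7  P1=3  P2=26  P3=10  P4=18
Turnaround (C−A): P0=5  P1=3  P2=13  P3=5  P4=11
Turnaround = completion − arrival: P0=5, P1=3, P2=13, P3=5, P4=11
Total turnaround = 5 + 3 + 13 + 5 + 11 = 37

37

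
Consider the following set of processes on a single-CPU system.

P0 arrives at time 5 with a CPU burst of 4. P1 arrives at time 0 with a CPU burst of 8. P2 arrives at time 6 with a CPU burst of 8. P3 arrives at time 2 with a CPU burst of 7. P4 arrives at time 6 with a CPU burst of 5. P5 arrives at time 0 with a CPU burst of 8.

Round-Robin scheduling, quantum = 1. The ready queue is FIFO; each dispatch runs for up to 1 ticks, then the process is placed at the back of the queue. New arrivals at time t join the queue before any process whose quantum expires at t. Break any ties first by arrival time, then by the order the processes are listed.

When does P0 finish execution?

26

Timeline: | P1 0-1 | P5 1-2 | P1 2-3 | P3 3-4 | P5 4-5 | P1 5-6 | P3 6-7 | P0 7-8 | P5 8-9 | P2 9-10 | P4 10-11 | P1 11-12 | P3 12-13 | P0 13-14 | P5 14-15 | P2 15-16 | P4 16-17 | P1 17-18 | P3 18-19 | P0 19-20 | P5 20-21 | P2 21-22 | P4 22-23 | P1 23-24 | P3 24-25 | P0 25-26 | P5 26-27 | P2 27-28 | P4 28-29 | P1 29-30 | P3 30-31 | P5 31-32 | P2 32-33 | P4 33-34 | P1 34-35 | P3 35-36 | P5 36-37 | P2 37-40 |
Completion: P0=26  P1=35  P2=40  P3=36  P4=34  P5=37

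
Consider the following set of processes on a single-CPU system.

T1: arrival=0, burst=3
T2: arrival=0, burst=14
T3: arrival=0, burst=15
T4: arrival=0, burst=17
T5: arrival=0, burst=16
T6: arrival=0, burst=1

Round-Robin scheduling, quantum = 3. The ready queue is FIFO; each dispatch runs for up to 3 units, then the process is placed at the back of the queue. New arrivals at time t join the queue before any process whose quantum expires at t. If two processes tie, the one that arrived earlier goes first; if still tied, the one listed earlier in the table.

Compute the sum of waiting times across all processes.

Timeline: | T1 0-3 | T2 3-6 | T3 6-9 | T4 9-12 | T5 12-15 | T6 15-16 | T2 16-19 | T3 19-22 | T4 22-25 | T5 25-28 | T2 28-31 | T3 31-34 | T4 34-37 | T5 37-40 | T2 40-43 | T3 43-46 | T4 46-49 | T5 49-52 | T2 52-54 | T3 54-57 | T4 57-60 | T5 60-63 | T4 63-65 | T5 65-66 |
Completion: T1=3  T2=54  T3=57  T4=65  T5=66  T6=16
Waiting = turnaround − burst: T1=0, T2=40, T3=42, T4=48, T5=50, T6=15
Total waiting = 0 + 40 + 42 + 48 + 50 + 15 = 195

195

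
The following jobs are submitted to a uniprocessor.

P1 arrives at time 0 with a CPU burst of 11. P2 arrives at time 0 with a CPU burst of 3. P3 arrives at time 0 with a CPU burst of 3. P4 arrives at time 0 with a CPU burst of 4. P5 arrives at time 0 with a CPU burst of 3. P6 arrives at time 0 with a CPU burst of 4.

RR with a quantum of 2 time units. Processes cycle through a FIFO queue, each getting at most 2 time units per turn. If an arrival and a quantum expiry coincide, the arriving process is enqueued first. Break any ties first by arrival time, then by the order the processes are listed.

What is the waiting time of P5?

Timeline: | P1 0-2 | P2 2-4 | P3 4-6 | P4 6-8 | P5 8-10 | P6 10-12 | P1 12-14 | P2 14-15 | P3 15-16 | P4 16-18 | P5 18-19 | P6 19-21 | P1 21-28 |
Completion: P1=28  P2=15  P3=16  P4=18  P5=19  P6=21
Waiting(P5) = turnaround − burst = 19 − 3 = 16

16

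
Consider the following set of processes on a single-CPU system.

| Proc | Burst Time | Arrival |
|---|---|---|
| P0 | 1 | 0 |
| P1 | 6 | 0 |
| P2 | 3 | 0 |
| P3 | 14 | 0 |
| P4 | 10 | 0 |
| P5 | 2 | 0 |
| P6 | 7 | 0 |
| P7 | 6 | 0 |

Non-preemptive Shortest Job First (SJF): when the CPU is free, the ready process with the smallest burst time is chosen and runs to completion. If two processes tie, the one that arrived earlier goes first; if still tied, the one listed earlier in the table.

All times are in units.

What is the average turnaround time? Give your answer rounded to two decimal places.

18.63

Gantt: | P0 0-1 | P5 1-3 | P2 3-6 | P1 6-12 | P7 12-18 | P6 18-25 | P4 25-35 | P3 35-49 |
Completion: P0=1  P1=12  P2=6  P3=49  P4=35  P5=3  P6=25  P7=18
Turnaround times: P0=1, P1=12, P2=6, P3=49, P4=35, P5=3, P6=25, P7=18
Average turnaround = (1+12+6+49+35+3+25+18) / 8 = 149/8 = 18.63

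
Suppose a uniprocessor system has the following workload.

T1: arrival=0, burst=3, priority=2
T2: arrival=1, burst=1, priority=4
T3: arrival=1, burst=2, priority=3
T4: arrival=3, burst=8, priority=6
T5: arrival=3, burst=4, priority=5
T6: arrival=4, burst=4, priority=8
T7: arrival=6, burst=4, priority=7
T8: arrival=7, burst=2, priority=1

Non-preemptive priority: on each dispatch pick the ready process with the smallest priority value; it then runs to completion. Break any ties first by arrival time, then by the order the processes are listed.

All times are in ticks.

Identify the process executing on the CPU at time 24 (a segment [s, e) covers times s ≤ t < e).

Timeline: | T1 0-3 | T3 3-5 | T2 5-6 | T5 6-10 | T8 10-12 | T4 12-20 | T7 20-24 | T6 24-28 |
Completion: T1=3  T2=6  T3=5  T4=20  T5=10  T6=28  T7=24  T8=12

T6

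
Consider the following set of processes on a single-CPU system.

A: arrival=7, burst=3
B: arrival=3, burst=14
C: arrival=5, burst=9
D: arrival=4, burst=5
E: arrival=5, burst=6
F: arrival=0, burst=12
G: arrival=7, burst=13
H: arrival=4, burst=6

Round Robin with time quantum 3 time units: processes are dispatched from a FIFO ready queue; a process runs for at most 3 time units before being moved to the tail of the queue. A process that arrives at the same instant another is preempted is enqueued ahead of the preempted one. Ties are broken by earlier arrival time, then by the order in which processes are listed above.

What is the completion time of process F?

Timeline: | F 0-3 | B 3-6 | F 6-9 | D 9-12 | H 12-15 | C 15-18 | E 18-21 | B 21-24 | A 24-27 | G 27-30 | F 30-33 | D 33-35 | H 35-38 | C 38-41 | E 41-44 | B 44-47 | G 47-50 | F 50-53 | C 53-56 | B 56-59 | G 59-62 | B 62-64 | G 64-68 |
Completion: A=27  B=64  C=56  D=35  E=44  F=53  G=68  H=38
Turnaround (C−A): A=20  B=61  C=51  D=31  E=39  F=53  G=61  H=34

53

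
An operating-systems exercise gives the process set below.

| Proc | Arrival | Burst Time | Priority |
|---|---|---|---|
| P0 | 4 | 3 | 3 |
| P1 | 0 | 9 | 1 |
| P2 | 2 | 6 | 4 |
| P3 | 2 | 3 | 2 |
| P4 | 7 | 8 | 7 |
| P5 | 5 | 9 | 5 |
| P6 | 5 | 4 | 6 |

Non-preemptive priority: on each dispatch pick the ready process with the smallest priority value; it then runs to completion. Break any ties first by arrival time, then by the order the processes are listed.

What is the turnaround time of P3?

Timeline: | P1 0-9 | P3 9-12 | P0 12-15 | P2 15-21 | P5 21-30 | P6 30-34 | P4 34-42 |
Completion: P0=15  P1=9  P2=21  P3=12  P4=42  P5=30  P6=34
Turnaround (C−A): P0=11  P1=9  P2=19  P3=10  P4=35  P5=25  P6=29
Turnaround(P3) = completion − arrival = 12 − 2 = 10

10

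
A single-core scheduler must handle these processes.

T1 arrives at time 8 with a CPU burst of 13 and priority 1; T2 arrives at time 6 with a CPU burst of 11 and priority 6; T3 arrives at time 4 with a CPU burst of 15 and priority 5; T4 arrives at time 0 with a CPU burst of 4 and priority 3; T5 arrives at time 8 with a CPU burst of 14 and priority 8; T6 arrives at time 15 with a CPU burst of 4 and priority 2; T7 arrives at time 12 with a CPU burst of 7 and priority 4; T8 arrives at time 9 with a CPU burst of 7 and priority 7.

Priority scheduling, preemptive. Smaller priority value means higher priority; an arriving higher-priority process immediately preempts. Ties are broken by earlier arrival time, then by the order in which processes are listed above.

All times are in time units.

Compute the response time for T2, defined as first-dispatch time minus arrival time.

Schedule: | T4 0-4 | T3 4-8 | T1 8-21 | T6 21-25 | T7 25-32 | T3 32-43 | T2 43-54 | T8 54-61 | T5 61-75 |
Completion: T1=21  T2=54  T3=43  T4=4  T5=75  T6=25  T7=32  T8=61
Turnaround (C−A): T1=13  T2=48  T3=39  T4=4  T5=67  T6=10  T7=20  T8=52
Response(T2) = first start − arrival = 43 − 6 = 37

37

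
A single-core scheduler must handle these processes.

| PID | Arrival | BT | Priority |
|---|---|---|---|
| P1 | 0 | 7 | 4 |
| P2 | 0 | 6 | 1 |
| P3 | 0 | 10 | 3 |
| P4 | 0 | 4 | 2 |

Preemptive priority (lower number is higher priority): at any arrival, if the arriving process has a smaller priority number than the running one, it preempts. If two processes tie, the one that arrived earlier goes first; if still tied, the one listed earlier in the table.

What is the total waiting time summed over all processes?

36

Schedule: | P2 0-6 | P4 6-10 | P3 10-20 | P1 20-27 |
Completion: P1=27  P2=6  P3=20  P4=10
Turnaround (C−A): P1=27  P2=6  P3=20  P4=10
Waiting = turnaround − burst: P1=20, P2=0, P3=10, P4=6
Total waiting = 20 + 0 + 10 + 6 = 36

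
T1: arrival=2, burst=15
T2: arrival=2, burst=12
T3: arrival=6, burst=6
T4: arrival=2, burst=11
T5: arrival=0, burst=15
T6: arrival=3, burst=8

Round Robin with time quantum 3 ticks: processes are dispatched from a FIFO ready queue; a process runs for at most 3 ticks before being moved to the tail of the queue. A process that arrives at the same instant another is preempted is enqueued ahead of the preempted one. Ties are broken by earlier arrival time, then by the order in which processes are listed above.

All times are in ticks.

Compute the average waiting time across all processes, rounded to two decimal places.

Gantt: | T5 0-3 | T1 3-6 | T2 6-9 | T4 9-12 | T6 12-15 | T5 15-18 | T3 18-21 | T1 21-24 | T2 24-27 | T4 27-30 | T6 30-33 | T5 33-36 | T3 36-39 | T1 39-42 | T2 42-45 | T4 45-48 | T6 48-50 | T5 50-53 | T1 53-56 | T2 56-59 | T4 59-61 | T5 61-64 | T1 64-67 |
Completion: T1=67  T2=59  T3=39  T4=61  T5=64  T6=50
Turnaround (C−A): T1=65  T2=57  T3=33  T4=59  T5=64  T6=47
Waiting times: T1=50, T2=45, T3=27, T4=48, T5=49, T6=39
Average waiting = (50+45+27+48+49+39) / 6 = 258/6 = 43.00

43.00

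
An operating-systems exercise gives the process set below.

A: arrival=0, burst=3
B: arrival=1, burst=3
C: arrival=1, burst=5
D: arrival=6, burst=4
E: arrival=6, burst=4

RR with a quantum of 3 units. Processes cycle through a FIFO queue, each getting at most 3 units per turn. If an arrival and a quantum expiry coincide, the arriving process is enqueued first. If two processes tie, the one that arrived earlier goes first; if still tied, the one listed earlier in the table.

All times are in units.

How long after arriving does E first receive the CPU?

Timeline: | A 0-3 | B 3-6 | C 6-9 | D 9-12 | E 12-15 | C 15-17 | D 17-18 | E 18-19 |
Completion: A=3  B=6  C=17  D=18  E=19
Turnaround (C−A): A=3  B=5  C=16  D=12  E=13
Response(E) = first start − arrival = 12 − 6 = 6

6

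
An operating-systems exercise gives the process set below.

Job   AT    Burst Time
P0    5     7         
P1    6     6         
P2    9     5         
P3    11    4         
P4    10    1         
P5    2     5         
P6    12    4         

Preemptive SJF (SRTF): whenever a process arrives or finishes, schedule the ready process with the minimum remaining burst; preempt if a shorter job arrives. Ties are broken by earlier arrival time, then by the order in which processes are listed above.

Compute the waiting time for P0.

22

Timeline: | idle 0-2 | P5 2-7 | P1 7-10 | P4 10-11 | P1 11-14 | P3 14-18 | P6 18-22 | P2 22-27 | P0 27-34 |
Completion: P0=34  P1=14  P2=27  P3=18  P4=11  P5=7  P6=22
Waiting(P0) = turnaround − burst = 29 − 7 = 22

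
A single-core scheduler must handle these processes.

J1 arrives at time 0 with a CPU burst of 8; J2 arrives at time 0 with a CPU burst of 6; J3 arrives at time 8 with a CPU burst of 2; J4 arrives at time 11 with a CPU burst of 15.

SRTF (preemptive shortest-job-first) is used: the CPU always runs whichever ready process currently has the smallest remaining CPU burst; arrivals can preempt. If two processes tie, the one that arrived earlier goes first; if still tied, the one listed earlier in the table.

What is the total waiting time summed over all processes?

Schedule: | J2 0-6 | J1 6-8 | J3 8-10 | J1 10-16 | J4 16-31 |
Completion: J1=16  J2=6  J3=10  J4=31
Turnaround (C−A): J1=16  J2=6  J3=2  J4=20
Waiting = turnaround − burst: J1=8, J2=0, J3=0, J4=5
Total waiting = 8 + 0 + 0 + 5 = 13

13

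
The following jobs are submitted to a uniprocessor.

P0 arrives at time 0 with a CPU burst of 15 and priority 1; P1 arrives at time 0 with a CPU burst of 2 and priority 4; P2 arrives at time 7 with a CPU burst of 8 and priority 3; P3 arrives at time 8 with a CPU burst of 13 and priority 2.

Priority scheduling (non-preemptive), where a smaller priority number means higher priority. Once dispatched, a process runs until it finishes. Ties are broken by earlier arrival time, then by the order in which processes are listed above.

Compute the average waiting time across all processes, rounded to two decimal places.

16.00

Schedule: | P0 0-15 | P3 15-28 | P2 28-36 | P1 36-38 |
Completion: P0=15  P1=38  P2=36  P3=28
Turnaround (C−A): P0=15  P1=38  P2=29  P3=20
Waiting times: P0=0, P1=36, P2=21, P3=7
Average waiting = (0+36+21+7) / 4 = 64/4 = 16.00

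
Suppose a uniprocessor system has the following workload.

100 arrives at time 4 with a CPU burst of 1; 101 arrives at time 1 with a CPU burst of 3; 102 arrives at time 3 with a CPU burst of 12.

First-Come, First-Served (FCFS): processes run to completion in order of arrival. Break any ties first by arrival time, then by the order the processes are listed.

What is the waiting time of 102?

Gantt: | idle 0-1 | 101 1-4 | 102 4-16 | 100 16-17 |
Completion: 100=17  101=4  102=16
Turnaround (C−A): 100=13  101=3  102=13
Waiting(102) = turnaround − burst = 13 − 12 = 1

1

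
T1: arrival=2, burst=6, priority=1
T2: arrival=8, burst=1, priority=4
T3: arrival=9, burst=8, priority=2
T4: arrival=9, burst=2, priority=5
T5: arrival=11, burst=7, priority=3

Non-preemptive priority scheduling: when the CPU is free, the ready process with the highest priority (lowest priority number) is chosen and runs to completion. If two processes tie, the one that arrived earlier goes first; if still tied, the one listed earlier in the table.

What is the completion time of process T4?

Schedule: | idle 0-2 | T1 2-8 | T2 8-9 | T3 9-17 | T5 17-24 | T4 24-26 |
Completion: T1=8  T2=9  T3=17  T4=26  T5=24
Turnaround (C−A): T1=6  T2=1  T3=8  T4=17  T5=13

26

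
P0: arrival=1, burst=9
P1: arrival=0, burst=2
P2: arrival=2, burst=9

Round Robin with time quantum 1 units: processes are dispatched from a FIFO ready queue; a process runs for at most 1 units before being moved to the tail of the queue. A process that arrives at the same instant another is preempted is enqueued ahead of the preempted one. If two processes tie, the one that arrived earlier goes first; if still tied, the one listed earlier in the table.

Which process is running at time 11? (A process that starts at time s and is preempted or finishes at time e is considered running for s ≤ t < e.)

P2

Timeline: | P1 0-1 | P0 1-2 | P1 2-3 | P2 3-4 | P0 4-5 | P2 5-6 | P0 6-7 | P2 7-8 | P0 8-9 | P2 9-10 | P0 10-11 | P2 11-12 | P0 12-13 | P2 13-14 | P0 14-15 | P2 15-16 | P0 16-17 | P2 17-18 | P0 18-19 | P2 19-20 |
Completion: P0=19  P1=3  P2=20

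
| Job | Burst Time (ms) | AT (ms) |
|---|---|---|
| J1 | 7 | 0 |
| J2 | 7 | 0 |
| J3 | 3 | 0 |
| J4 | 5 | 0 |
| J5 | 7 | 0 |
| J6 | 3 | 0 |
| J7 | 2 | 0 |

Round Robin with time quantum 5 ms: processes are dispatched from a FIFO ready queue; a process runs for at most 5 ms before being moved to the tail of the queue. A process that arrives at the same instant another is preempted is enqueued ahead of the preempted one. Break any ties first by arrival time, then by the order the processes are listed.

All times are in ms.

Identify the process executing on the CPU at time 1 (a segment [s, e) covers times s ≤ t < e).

Schedule: | J1 0-5 | J2 5-10 | J3 10-13 | J4 13-18 | J5 18-23 | J6 23-26 | J7 26-28 | J1 28-30 | J2 30-32 | J5 32-34 |
Completion: J1=30  J2=32  J3=13  J4=18  J5=34  J6=26  J7=28

J1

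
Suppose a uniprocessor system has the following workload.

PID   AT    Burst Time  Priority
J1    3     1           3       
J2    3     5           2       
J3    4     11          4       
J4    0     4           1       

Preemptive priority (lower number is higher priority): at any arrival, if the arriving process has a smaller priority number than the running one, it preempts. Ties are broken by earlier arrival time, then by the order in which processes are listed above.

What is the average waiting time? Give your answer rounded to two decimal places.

Schedule: | J4 0-4 | J2 4-9 | J1 9-10 | J3 10-21 |
Completion: J1=10  J2=9  J3=21  J4=4
Turnaround (C−A): J1=7  J2=6  J3=17  J4=4
Waiting times: J1=6, J2=1, J3=6, J4=0
Average waiting = (6+1+6+0) / 4 = 13/4 = 3.25

3.25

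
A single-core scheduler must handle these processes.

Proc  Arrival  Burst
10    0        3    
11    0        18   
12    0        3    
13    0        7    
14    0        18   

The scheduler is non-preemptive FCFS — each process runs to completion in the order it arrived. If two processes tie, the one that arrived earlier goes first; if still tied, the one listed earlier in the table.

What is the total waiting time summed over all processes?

79

Gantt: | 10 0-3 | 11 3-21 | 12 21-24 | 13 24-31 | 14 31-49 |
Completion: 10=3  11=21  12=24  13=31  14=49
Turnaround (C−A): 10=3  11=21  12=24  13=31  14=49
Waiting = turnaround − burst: 10=0, 11=3, 12=21, 13=24, 14=31
Total waiting = 0 + 3 + 21 + 24 + 31 = 79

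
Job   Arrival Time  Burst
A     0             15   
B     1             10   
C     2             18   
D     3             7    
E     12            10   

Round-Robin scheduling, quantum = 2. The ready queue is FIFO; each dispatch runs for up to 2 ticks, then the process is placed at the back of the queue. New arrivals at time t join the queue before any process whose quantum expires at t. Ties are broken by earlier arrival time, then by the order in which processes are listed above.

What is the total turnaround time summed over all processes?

229

Gantt: | A 0-2 | B 2-4 | C 4-6 | A 6-8 | D 8-10 | B 10-12 | C 12-14 | A 14-16 | D 16-18 | E 18-20 | B 20-22 | C 22-24 | A 24-26 | D 26-28 | E 28-30 | B 30-32 | C 32-34 | A 34-36 | D 36-37 | E 37-39 | B 39-41 | C 41-43 | A 43-45 | E 45-47 | C 47-49 | A 49-51 | E 51-53 | C 53-55 | A 55-56 | C 56-60 |
Completion: A=56  B=41  C=60  D=37  E=53
Turnaround = completion − arrival: A=56, B=40, C=58, D=34, E=41
Total turnaround = 56 + 40 + 58 + 34 + 41 = 229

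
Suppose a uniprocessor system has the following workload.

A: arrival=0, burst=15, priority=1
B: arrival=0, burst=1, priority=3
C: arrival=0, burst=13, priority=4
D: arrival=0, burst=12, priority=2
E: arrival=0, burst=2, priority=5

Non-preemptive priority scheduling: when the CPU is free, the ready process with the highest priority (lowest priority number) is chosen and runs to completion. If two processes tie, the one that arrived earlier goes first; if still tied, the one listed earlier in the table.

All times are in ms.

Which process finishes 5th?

E

Gantt: | A 0-15 | D 15-27 | B 27-28 | C 28-41 | E 41-43 |
Completion: A=15  B=28  C=41  D=27  E=43
Finish order: A → D → B → C → E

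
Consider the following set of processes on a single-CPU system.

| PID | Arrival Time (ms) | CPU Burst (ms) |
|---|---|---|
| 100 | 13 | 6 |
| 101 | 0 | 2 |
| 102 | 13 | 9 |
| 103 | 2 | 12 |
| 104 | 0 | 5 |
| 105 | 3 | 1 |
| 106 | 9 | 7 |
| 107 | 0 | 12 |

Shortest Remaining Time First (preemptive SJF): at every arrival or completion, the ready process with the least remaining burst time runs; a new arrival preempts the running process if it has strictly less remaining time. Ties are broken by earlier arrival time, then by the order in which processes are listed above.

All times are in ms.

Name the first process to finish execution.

Gantt: | 101 0-2 | 104 2-3 | 105 3-4 | 104 4-8 | 107 8-9 | 106 9-16 | 100 16-22 | 102 22-31 | 107 31-42 | 103 42-54 |
Completion: 100=22  101=2  102=31  103=54  104=8  105=4  106=16  107=42
Finish order: 101 → 105 → 104 → 106 → 100 → 102 → 107 → 103

101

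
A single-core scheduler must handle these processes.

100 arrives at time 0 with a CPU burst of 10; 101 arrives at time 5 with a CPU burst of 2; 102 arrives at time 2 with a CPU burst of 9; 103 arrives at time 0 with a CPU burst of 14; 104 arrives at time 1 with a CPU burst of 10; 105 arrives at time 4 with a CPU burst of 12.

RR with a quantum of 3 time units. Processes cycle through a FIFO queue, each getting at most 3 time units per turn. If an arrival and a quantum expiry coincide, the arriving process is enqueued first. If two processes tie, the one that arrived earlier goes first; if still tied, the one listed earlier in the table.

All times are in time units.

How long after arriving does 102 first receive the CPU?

7

Schedule: | 100 0-3 | 103 3-6 | 104 6-9 | 102 9-12 | 100 12-15 | 105 15-18 | 101 18-20 | 103 20-23 | 104 23-26 | 102 26-29 | 100 29-32 | 105 32-35 | 103 35-38 | 104 38-41 | 102 41-44 | 100 44-45 | 105 45-48 | 103 48-51 | 104 51-52 | 105 52-55 | 103 55-57 |
Completion: 100=45  101=20  102=44  103=57  104=52  105=55
Turnaround (C−A): 100=45  101=15  102=42  103=57  104=51  105=51
Response(102) = first start − arrival = 9 − 2 = 7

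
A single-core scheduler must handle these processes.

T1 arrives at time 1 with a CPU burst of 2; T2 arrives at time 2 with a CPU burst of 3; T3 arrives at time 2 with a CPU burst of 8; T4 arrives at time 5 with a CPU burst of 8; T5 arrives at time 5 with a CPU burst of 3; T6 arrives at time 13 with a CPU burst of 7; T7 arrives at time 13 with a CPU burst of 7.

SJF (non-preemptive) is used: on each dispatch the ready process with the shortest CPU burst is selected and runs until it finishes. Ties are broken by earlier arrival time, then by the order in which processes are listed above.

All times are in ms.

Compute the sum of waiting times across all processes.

50

Gantt: | idle 0-1 | T1 1-3 | T2 3-6 | T5 6-9 | T3 9-17 | T6 17-24 | T7 24-31 | T4 31-39 |
Completion: T1=3  T2=6  T3=17  T4=39  T5=9  T6=24  T7=31
Waiting = turnaround − burst: T1=0, T2=1, T3=7, T4=26, T5=1, T6=4, T7=11
Total waiting = 0 + 1 + 7 + 26 + 1 + 4 + 11 = 50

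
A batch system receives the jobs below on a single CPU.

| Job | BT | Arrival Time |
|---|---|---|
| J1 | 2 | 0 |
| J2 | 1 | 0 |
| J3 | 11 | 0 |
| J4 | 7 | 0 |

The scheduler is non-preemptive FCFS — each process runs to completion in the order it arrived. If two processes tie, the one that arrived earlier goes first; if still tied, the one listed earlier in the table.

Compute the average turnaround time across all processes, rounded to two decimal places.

10.00

Schedule: | J1 0-2 | J2 2-3 | J3 3-14 | J4 14-21 |
Completion: J1=2  J2=3  J3=14  J4=21
Turnaround (C−A): J1=2  J2=3  J3=14  J4=21
Turnaround times: J1=2, J2=3, J3=14, J4=21
Average turnaround = (2+3+14+21) / 4 = 40/4 = 10.00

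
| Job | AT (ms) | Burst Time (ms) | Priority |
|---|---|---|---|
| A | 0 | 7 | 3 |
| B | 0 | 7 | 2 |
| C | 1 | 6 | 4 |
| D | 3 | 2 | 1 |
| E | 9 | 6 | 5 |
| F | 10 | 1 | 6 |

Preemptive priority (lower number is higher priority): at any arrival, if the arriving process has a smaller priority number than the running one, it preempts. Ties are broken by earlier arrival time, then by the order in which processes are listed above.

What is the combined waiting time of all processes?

57

Timeline: | B 0-3 | D 3-5 | B 5-9 | A 9-16 | C 16-22 | E 22-28 | F 28-29 |
Completion: A=16  B=9  C=22  D=5  E=28  F=29
Waiting = turnaround − burst: A=9, B=2, C=15, D=0, E=13, F=18
Total waiting = 9 + 2 + 15 + 0 + 13 + 18 = 57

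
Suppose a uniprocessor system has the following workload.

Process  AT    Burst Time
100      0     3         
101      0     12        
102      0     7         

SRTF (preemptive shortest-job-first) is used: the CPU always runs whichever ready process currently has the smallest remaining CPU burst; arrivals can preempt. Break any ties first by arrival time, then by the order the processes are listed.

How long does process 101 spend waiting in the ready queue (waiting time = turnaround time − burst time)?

10

Schedule: | 100 0-3 | 102 3-10 | 101 10-22 |
Completion: 100=3  101=22  102=10
Turnaround (C−A): 100=3  101=22  102=10
Waiting(101) = turnaround − burst = 22 − 12 = 10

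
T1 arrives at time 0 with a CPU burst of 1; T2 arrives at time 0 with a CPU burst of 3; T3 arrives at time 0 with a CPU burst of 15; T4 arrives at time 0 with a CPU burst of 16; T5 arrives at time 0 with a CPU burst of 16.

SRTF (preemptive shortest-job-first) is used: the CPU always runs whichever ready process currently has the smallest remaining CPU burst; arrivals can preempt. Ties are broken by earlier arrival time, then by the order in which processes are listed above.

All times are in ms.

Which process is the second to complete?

Gantt: | T1 0-1 | T2 1-4 | T3 4-19 | T4 19-35 | T5 35-51 |
Completion: T1=1  T2=4  T3=19  T4=35  T5=51
Turnaround (C−A): T1=1  T2=4  T3=19  T4=35  T5=51
Finish order: T1 → T2 → T3 → T4 → T5

T2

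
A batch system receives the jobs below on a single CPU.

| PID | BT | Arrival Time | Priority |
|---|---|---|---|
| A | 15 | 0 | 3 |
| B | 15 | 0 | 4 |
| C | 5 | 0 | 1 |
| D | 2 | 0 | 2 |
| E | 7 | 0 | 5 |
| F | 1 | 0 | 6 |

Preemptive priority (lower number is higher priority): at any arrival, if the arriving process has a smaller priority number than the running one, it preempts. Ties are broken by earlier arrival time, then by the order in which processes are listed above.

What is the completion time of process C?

Timeline: | C 0-5 | D 5-7 | A 7-22 | B 22-37 | E 37-44 | F 44-45 |
Completion: A=22  B=37  C=5  D=7  E=44  F=45

5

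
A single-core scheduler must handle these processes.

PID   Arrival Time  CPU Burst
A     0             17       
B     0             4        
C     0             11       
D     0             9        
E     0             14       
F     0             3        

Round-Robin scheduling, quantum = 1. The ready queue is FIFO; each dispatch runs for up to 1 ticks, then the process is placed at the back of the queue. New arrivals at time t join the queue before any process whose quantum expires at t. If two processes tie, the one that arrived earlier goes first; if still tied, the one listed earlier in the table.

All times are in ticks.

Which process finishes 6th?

Schedule: | A 0-1 | B 1-2 | C 2-3 | D 3-4 | E 4-5 | F 5-6 | A 6-7 | B 7-8 | C 8-9 | D 9-10 | E 10-11 | F 11-12 | A 12-13 | B 13-14 | C 14-15 | D 15-16 | E 16-17 | F 17-18 | A 18-19 | B 19-20 | C 20-21 | D 21-22 | E 22-23 | A 23-24 | C 24-25 | D 25-26 | E 26-27 | A 27-28 | C 28-29 | D 29-30 | E 30-31 | A 31-32 | C 32-33 | D 33-34 | E 34-35 | A 35-36 | C 36-37 | D 37-38 | E 38-39 | A 39-40 | C 40-41 | D 41-42 | E 42-43 | A 43-44 | C 44-45 | E 45-46 | A 46-47 | C 47-48 | E 48-49 | A 49-50 | E 50-51 | A 51-52 | E 52-53 | A 53-54 | E 54-55 | A 55-58 |
Completion: A=58  B=20  C=48  D=42  E=55  F=18
Turnaround (C−A): A=58  B=20  C=48  D=42  E=55  F=18
Finish order: F → B → D → C → E → A

A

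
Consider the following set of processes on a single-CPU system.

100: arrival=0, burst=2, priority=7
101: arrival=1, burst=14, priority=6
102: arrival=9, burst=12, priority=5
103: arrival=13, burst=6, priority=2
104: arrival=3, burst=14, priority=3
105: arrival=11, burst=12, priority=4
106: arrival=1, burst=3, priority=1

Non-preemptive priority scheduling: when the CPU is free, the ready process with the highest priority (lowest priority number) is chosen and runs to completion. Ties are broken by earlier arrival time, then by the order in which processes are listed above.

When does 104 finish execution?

Gantt: | 100 0-2 | 106 2-5 | 104 5-19 | 103 19-25 | 105 25-37 | 102 37-49 | 101 49-63 |
Completion: 100=2  101=63  102=49  103=25  104=19  105=37  106=5
Turnaround (C−A): 100=2  101=62  102=40  103=12  104=16  105=26  106=4

19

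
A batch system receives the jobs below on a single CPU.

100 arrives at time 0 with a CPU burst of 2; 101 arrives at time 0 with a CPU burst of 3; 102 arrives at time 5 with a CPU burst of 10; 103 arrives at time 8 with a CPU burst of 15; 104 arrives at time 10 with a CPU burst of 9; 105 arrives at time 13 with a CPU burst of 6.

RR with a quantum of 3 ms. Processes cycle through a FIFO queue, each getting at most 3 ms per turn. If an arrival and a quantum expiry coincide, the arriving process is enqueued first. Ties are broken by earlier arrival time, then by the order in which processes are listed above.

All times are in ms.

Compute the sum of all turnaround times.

Schedule: | 100 0-2 | 101 2-5 | 102 5-8 | 103 8-11 | 102 11-14 | 104 14-17 | 103 17-20 | 105 20-23 | 102 23-26 | 104 26-29 | 103 29-32 | 105 32-35 | 102 35-36 | 104 36-39 | 103 39-45 |
Completion: 100=2  101=5  102=36  103=45  104=39  105=35
Turnaround = completion − arrival: 100=2, 101=5, 102=31, 103=37, 104=29, 105=22
Total turnaround = 2 + 5 + 31 + 37 + 29 + 22 = 126

126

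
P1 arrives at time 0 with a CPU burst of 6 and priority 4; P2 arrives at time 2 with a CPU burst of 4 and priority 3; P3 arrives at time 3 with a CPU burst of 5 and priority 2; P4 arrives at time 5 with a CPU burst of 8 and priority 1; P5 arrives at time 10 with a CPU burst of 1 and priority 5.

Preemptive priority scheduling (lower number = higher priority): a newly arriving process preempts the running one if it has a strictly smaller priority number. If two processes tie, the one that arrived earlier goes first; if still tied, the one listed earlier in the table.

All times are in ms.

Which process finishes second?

Gantt: | P1 0-2 | P2 2-3 | P3 3-5 | P4 5-13 | P3 13-16 | P2 16-19 | P1 19-23 | P5 23-24 |
Completion: P1=23  P2=19  P3=16  P4=13  P5=24
Finish order: P4 → P3 → P2 → P1 → P5

P3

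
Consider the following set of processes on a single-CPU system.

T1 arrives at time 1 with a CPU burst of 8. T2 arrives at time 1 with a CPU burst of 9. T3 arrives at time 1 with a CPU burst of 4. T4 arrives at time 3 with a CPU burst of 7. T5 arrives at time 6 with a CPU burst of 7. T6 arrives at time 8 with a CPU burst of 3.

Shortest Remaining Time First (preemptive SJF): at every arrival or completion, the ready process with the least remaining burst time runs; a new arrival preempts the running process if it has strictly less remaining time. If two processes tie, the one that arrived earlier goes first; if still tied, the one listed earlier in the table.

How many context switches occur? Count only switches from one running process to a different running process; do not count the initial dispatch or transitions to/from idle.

6

Timeline: | idle 0-1 | T3 1-5 | T4 5-8 | T6 8-11 | T4 11-15 | T5 15-22 | T1 22-30 | T2 30-39 |
Completion: T1=30  T2=39  T3=5  T4=15  T5=22  T6=11
Turnaround (C−A): T1=29  T2=38  T3=4  T4=12  T5=16  T6=3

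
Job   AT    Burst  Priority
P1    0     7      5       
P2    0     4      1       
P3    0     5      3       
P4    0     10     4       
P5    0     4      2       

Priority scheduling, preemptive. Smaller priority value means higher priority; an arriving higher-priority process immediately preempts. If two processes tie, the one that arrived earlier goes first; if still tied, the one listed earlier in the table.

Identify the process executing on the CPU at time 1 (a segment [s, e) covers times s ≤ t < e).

P2

Timeline: | P2 0-4 | P5 4-8 | P3 8-13 | P4 13-23 | P1 23-30 |
Completion: P1=30  P2=4  P3=13  P4=23  P5=8
Turnaround (C−A): P1=30  P2=4  P3=13  P4=23  P5=8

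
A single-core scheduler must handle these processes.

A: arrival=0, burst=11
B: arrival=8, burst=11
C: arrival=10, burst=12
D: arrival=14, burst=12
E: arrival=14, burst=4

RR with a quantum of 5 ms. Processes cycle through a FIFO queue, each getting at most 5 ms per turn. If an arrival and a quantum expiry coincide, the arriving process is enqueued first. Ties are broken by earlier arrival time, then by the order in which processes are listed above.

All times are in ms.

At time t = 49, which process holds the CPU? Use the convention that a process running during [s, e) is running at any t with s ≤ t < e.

D

Gantt: | A 0-10 | B 10-15 | C 15-20 | A 20-21 | D 21-26 | E 26-30 | B 30-35 | C 35-40 | D 40-45 | B 45-46 | C 46-48 | D 48-50 |
Completion: A=21  B=46  C=48  D=50  E=30
Turnaround (C−A): A=21  B=38  C=38  D=36  E=16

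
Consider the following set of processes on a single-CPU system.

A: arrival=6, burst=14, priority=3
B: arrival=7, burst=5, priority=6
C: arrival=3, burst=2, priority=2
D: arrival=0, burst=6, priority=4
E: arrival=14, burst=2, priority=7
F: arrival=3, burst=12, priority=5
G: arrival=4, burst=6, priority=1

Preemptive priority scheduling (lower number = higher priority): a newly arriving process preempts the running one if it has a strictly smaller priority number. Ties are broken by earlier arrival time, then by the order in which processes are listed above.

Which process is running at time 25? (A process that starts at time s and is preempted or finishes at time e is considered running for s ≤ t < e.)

D

Schedule: | D 0-3 | C 3-4 | G 4-10 | C 10-11 | A 11-25 | D 25-28 | F 28-40 | B 40-45 | E 45-47 |
Completion: A=25  B=45  C=11  D=28  E=47  F=40  G=10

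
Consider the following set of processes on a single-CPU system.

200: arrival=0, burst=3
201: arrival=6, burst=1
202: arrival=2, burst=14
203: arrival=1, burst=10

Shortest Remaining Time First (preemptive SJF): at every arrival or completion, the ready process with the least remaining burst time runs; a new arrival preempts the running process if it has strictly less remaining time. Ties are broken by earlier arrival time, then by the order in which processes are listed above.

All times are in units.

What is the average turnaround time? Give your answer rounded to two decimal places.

Timeline: | 200 0-3 | 203 3-6 | 201 6-7 | 203 7-14 | 202 14-28 |
Completion: 200=3  201=7  202=28  203=14
Turnaround (C−A): 200=3  201=1  202=26  203=13
Turnaround times: 200=3, 201=1, 202=26, 203=13
Average turnaround = (3+1+26+13) / 4 = 43/4 = 10.75

10.75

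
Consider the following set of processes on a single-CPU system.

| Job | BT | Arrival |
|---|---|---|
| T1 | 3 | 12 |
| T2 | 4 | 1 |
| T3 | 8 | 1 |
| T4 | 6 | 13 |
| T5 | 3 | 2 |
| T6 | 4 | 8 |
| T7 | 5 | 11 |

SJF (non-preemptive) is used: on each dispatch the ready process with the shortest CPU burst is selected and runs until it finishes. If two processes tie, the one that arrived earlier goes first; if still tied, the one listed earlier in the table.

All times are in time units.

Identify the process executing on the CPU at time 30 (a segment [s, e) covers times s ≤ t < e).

T3

Timeline: | idle 0-1 | T2 1-5 | T5 5-8 | T6 8-12 | T1 12-15 | T7 15-20 | T4 20-26 | T3 26-34 |
Completion: T1=15  T2=5  T3=34  T4=26  T5=8  T6=12  T7=20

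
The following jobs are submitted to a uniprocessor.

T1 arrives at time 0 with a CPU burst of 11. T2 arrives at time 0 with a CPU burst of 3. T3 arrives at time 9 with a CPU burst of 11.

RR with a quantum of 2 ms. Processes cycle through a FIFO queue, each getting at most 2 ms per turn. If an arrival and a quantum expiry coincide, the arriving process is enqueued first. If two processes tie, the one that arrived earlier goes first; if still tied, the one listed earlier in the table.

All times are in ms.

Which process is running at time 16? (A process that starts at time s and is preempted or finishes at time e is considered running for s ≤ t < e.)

T1

Gantt: | T1 0-2 | T2 2-4 | T1 4-6 | T2 6-7 | T1 7-9 | T3 9-11 | T1 11-13 | T3 13-15 | T1 15-17 | T3 17-19 | T1 19-20 | T3 20-25 |
Completion: T1=20  T2=7  T3=25
Turnaround (C−A): T1=20  T2=7  T3=16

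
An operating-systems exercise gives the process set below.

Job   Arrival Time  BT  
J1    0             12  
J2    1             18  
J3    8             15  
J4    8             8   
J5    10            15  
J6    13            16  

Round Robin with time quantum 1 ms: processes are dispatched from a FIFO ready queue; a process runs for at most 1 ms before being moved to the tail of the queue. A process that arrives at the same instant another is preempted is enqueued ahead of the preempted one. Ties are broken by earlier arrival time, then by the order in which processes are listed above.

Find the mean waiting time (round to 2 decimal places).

50.00

Timeline: | J1 0-1 | J2 1-2 | J1 2-3 | J2 3-4 | J1 4-5 | J2 5-6 | J1 6-7 | J2 7-8 | J1 8-9 | J3 9-10 | J4 10-11 | J2 11-12 | J1 12-13 | J5 13-14 | J3 14-15 | J4 15-16 | J2 16-17 | J6 17-18 | J1 18-19 | J5 19-20 | J3 20-21 | J4 21-22 | J2 22-23 | J6 23-24 | J1 24-25 | J5 25-26 | J3 26-27 | J4 27-28 | J2 28-29 | J6 29-30 | J1 30-31 | J5 31-32 | J3 32-33 | J4 33-34 | J2 34-35 | J6 35-36 | J1 36-37 | J5 37-38 | J3 38-39 | J4 39-40 | J2 40-41 | J6 41-42 | J1 42-43 | J5 43-44 | J3 44-45 | J4 45-46 | J2 46-47 | J6 47-48 | J1 48-49 | J5 49-50 | J3 50-51 | J4 51-52 | J2 52-53 | J6 53-54 | J5 54-55 | J3 55-56 | J2 56-57 | J6 57-58 | J5 58-59 | J3 59-60 | J2 60-61 | J6 61-62 | J5 62-63 | J3 63-64 | J2 64-65 | J6 65-66 | J5 66-67 | J3 67-68 | J2 68-69 | J6 69-70 | J5 70-71 | J3 71-72 | J2 72-73 | J6 73-74 | J5 74-75 | J3 75-76 | J2 76-77 | J6 77-78 | J5 78-79 | J3 79-80 | J6 80-81 | J5 81-82 | J6 82-84 |
Completion: J1=49  J2=77  J3=80  J4=52  J5=82  J6=84
Turnaround (C−A): J1=49  J2=76  J3=72  J4=44  J5=72  J6=71
Waiting times: J1=37, J2=58, J3=57, J4=36, J5=57, J6=55
Average waiting = (37+58+57+36+57+55) / 6 = 300/6 = 50.00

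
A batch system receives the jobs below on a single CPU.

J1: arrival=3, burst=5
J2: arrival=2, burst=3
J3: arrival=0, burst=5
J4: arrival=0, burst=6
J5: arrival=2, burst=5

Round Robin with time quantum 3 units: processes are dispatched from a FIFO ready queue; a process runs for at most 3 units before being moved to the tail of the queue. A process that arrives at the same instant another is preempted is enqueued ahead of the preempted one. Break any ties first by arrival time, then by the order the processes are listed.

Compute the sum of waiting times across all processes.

Schedule: | J3 0-3 | J4 3-6 | J2 6-9 | J5 9-12 | J1 12-15 | J3 15-17 | J4 17-20 | J5 20-22 | J1 22-24 |
Completion: J1=24  J2=9  J3=17  J4=20  J5=22
Turnaround (C−A): J1=21  J2=7  J3=17  J4=20  J5=20
Waiting = turnaround − burst: J1=16, J2=4, J3=12, J4=14, J5=15
Total waiting = 16 + 4 + 12 + 14 + 15 = 61

61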